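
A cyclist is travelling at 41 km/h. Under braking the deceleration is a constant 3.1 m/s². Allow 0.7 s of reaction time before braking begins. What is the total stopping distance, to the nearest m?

Total stopping distance ≈ 29 m

41 km/h ÷ 3.6 = 11.3889 m/s.
Reaction distance = v·t_r = 11.3889 × 0.7 = 7.972 m.
Braking distance = v²/(2a) = 11.3889² / (2 × 3.100) = 129.707 / 6.200 = 20.920 m.
Total = 7.972 + 20.920 = 28.892 m.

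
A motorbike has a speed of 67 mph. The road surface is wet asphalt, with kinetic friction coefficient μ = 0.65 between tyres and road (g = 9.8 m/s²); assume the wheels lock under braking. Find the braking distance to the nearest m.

Braking distance ≈ 70 m

67 mph × 0.44704 = 29.9517 m/s.
a = μg = 0.65 × 9.8 = 6.370 m/s².
Braking distance = v²/(2a) = 29.9517² / (2 × 6.370) = 897.104 / 12.740 = 70.416 m.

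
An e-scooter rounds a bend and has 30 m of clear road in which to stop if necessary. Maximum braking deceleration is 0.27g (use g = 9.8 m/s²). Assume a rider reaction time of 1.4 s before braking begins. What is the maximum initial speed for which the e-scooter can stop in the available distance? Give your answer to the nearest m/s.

a = 0.27 × 9.8 = 2.646 m/s².
Stopping distance: v·t_r + v²/(2a) = 30 with t_r = 1.4 s and a = 2.646 m/s².
So v² + 7.409 v − 158.76 = 0.
Positive root: v = −a·t_r + √((a·t_r)² + 2a·d) = −3.704 + √(13.720 + 158.76) = 9.4292 m/s.

Maximum speed ≈ 9 m/s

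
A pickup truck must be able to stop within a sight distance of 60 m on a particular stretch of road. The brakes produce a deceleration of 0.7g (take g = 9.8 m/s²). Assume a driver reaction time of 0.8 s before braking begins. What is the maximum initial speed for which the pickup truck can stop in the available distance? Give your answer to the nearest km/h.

Maximum speed ≈ 85 km/h

a = 0.7 × 9.8 = 6.860 m/s².
Stopping distance: v·t_r + v²/(2a) = 60 with t_r = 0.8 s and a = 6.860 m/s².
So v² + 10.976 v − 823.20 = 0.
Positive root: v = −a·t_r + √((a·t_r)² + 2a·d) = −5.488 + √(30.118 + 823.20) = 23.7236 m/s.
23.7236 m/s × 3.6 = 85.405 km/h.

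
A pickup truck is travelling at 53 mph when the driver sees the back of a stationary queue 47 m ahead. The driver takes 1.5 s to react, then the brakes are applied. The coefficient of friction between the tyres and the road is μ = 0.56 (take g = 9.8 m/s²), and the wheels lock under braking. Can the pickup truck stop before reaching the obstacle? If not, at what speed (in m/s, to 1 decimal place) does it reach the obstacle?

No — it strikes the obstacle at 20.9 m/s

53 mph × 0.44704 = 23.6931 m/s.
a = μg = 0.56 × 9.8 = 5.488 m/s².
Reaction distance = 23.6931 × 1.5 = 35.540 m.
Braking distance needed to stop: v²/(2a) = 561.363 / 10.976 = 51.145 m, so total needed = 35.540 + 51.145 = 86.685 m > 47 m — it cannot stop.
Distance remaining when braking begins: 47 − 35.540 = 11.460 m.
v² = v₀² − 2a·d = 561.363 − 2 × 5.488 × 11.460 = 435.578 m²/s².
v = √435.578 = 20.871 m/s.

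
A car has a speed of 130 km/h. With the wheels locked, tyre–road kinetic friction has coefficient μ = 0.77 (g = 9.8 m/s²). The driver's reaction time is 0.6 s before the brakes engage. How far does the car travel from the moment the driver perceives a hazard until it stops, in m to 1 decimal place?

Total stopping distance ≈ 108.1 m

130 km/h ÷ 3.6 = 36.1111 m/s.
a = μg = 0.77 × 9.8 = 7.546 m/s².
Reaction distance = v·t_r = 36.1111 × 0.6 = 21.667 m.
Braking distance = v²/(2a) = 36.1111² / (2 × 7.546) = 1304.012 / 15.092 = 86.404 m.
Total = 21.667 + 86.404 = 108.071 m.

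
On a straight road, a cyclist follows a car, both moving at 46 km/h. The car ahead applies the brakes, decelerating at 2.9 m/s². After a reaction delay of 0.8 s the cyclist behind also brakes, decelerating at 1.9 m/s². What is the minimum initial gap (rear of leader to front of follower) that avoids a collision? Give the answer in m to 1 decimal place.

46 km/h ÷ 3.6 = 12.7778 m/s.
Leader travels v²/(2a_L) = 163.272 / 5.800 = 28.150 m before stopping.
Follower covers v·t_r = 12.7778 × 0.8 = 10.222 m while reacting, then v²/(2a_F) = 163.272 / 3.800 = 42.966 m while braking, for a total of 10.222 + 42.966 = 53.188 m.
Since a_F ≤ a_L and the follower starts braking later, the follower is never slower than the leader, so the closest approach is when both have stopped.
Minimum gap = 53.188 − 28.150 = 25.038 m.

Minimum gap ≈ 25.0 m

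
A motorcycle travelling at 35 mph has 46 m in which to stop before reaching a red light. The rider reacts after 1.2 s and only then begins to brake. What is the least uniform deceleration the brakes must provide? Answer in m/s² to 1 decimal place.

Required deceleration ≈ 4.5 m/s²

35 mph × 0.44704 = 15.6464 m/s.
Distance covered during reaction = 15.6464 × 1.2 = 18.776 m.
Distance available for braking: 46 − 18.776 = 27.224 m.
v² = 2a·d ⇒ a = v²/(2d) = 15.6464² / (2 × 27.224) = 244.810 / 54.448 = 4.4962 m/s².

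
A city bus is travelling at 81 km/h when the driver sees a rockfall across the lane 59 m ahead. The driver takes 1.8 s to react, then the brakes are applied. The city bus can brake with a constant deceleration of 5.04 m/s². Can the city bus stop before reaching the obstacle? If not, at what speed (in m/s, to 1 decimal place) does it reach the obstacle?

81 km/h ÷ 3.6 = 22.5000 m/s.
Reaction distance = 22.5000 × 1.8 = 40.500 m.
Braking distance needed to stop: v²/(2a) = 506.250 / 10.080 = 50.223 m, so total needed = 40.500 + 50.223 = 90.723 m > 59 m — it cannot stop.
Distance remaining when braking begins: 59 − 40.500 = 18.500 m.
v² = v₀² − 2a·d = 506.250 − 2 × 5.040 × 18.500 = 319.770 m²/s².
v = √319.770 = 17.882 m/s.

No — it strikes the obstacle at 17.9 m/s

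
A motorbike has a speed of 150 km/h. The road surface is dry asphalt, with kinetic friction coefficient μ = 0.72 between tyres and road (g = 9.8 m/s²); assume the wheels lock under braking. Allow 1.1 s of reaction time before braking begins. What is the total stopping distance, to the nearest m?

Total stopping distance ≈ 169 m

150 km/h ÷ 3.6 = 41.6667 m/s.
a = μg = 0.72 × 9.8 = 7.056 m/s².
Reaction distance = v·t_r = 41.6667 × 1.1 = 45.833 m.
Braking distance = v²/(2a) = 41.6667² / (2 × 7.056) = 1736.114 / 14.112 = 123.024 m.
Total = 45.833 + 123.024 = 168.857 m.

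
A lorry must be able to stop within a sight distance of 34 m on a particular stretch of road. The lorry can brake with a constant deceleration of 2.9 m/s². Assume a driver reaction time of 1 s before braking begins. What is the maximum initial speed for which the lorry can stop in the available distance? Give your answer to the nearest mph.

Stopping distance: v·t_r + v²/(2a) = 34 with t_r = 1 s and a = 2.900 m/s².
So v² + 5.800 v − 197.20 = 0.
Positive root: v = −a·t_r + √((a·t_r)² + 2a·d) = −2.900 + √(8.410 + 197.20) = 11.4391 m/s.
11.4391 m/s ÷ 0.44704 = 25.589 mph.

Maximum speed ≈ 26 mph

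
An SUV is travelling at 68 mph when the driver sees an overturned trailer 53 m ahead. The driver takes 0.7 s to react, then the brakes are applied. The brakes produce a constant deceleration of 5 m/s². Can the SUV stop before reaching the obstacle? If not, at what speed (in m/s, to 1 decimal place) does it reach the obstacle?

68 mph × 0.44704 = 30.3987 m/s.
Reaction distance = 30.3987 × 0.7 = 21.279 m.
Braking distance needed to stop: v²/(2a) = 924.081 / 10.000 = 92.408 m, so total needed = 21.279 + 92.408 = 113.687 m > 53 m — it cannot stop.
Distance remaining when braking begins: 53 − 21.279 = 31.721 m.
v² = v₀² − 2a·d = 924.081 − 2 × 5.000 × 31.721 = 606.871 m²/s².
v = √606.871 = 24.635 m/s.

No — it strikes the obstacle at 24.6 m/s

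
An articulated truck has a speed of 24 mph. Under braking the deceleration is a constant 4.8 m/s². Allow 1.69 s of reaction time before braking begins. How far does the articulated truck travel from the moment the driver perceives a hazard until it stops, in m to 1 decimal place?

Total stopping distance ≈ 30.1 m

24 mph × 0.44704 = 10.7290 m/s.
Reaction distance = v·t_r = 10.7290 × 1.69 = 18.132 m.
Braking distance = v²/(2a) = 10.7290² / (2 × 4.800) = 115.111 / 9.600 = 11.991 m.
Total = 18.132 + 11.991 = 30.123 m.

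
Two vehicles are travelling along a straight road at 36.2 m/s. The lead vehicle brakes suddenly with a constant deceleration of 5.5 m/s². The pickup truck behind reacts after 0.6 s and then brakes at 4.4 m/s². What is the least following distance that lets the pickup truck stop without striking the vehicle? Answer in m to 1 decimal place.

Leader travels v²/(2a_L) = 1310.440 / 11.000 = 119.131 m before stopping.
Follower covers v·t_r = 36.2000 × 0.6 = 21.720 m while reacting, then v²/(2a_F) = 1310.440 / 8.800 = 148.914 m while braking, for a total of 21.720 + 148.914 = 170.634 m.
Since a_F ≤ a_L and the follower starts braking later, the follower is never slower than the leader, so the closest approach is when both have stopped.
Minimum gap = 170.634 − 119.131 = 51.503 m.

Minimum gap ≈ 51.5 m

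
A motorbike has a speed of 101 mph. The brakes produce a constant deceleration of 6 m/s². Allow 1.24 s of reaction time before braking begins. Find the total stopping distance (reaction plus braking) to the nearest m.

101 mph × 0.44704 = 45.1510 m/s.
Reaction distance = v·t_r = 45.1510 × 1.24 = 55.987 m.
Braking distance = v²/(2a) = 45.1510² / (2 × 6.000) = 2038.613 / 12.000 = 169.884 m.
Total = 55.987 + 169.884 = 225.871 m.

Total stopping distance ≈ 226 m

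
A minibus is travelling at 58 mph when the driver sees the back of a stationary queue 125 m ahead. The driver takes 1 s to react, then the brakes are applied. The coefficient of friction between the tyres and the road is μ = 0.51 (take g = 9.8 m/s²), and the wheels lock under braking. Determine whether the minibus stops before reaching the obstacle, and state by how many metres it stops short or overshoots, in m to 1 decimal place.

58 mph × 0.44704 = 25.9283 m/s.
a = μg = 0.51 × 9.8 = 4.998 m/s².
Reaction distance = 25.9283 × 1 = 25.928 m.
Braking distance = v²/(2a) = 672.277 / 9.996 = 67.255 m.
Total stopping distance = 25.928 + 67.255 = 93.183 m, vs 125 m available — it stops with 125 − 93.183 = 31.817 m to spare.

Yes — it stops 31.8 m short of the obstacle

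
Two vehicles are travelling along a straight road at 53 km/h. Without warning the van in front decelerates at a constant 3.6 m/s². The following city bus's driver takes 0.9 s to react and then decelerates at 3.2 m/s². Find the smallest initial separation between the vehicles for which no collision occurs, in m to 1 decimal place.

Minimum gap ≈ 17.0 m

53 km/h ÷ 3.6 = 14.7222 m/s.
Leader travels v²/(2a_L) = 216.743 / 7.200 = 30.103 m before stopping.
Follower covers v·t_r = 14.7222 × 0.9 = 13.250 m while reacting, then v²/(2a_F) = 216.743 / 6.400 = 33.866 m while braking, for a total of 13.250 + 33.866 = 47.116 m.
Since a_F ≤ a_L and the follower starts braking later, the follower is never slower than the leader, so the closest approach is when both have stopped.
Minimum gap = 47.116 − 30.103 = 17.013 m.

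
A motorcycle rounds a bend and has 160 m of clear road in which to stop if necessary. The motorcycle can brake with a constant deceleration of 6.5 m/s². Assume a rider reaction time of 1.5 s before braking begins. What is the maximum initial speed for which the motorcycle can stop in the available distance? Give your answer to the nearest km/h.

Stopping distance: v·t_r + v²/(2a) = 160 with t_r = 1.5 s and a = 6.500 m/s².
So v² + 19.500 v − 2080.00 = 0.
Positive root: v = −a·t_r + √((a·t_r)² + 2a·d) = −9.750 + √(95.062 + 2080.00) = 36.8876 m/s.
36.8876 m/s × 3.6 = 132.795 km/h.

Maximum speed ≈ 133 km/h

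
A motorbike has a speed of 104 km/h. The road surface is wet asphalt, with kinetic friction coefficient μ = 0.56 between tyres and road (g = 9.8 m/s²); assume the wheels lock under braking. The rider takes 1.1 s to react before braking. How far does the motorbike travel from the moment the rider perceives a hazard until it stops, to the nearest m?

Total stopping distance ≈ 108 m

104 km/h ÷ 3.6 = 28.8889 m/s.
a = μg = 0.56 × 9.8 = 5.488 m/s².
Reaction distance = v·t_r = 28.8889 × 1.1 = 31.778 m.
Braking distance = v²/(2a) = 28.8889² / (2 × 5.488) = 834.569 / 10.976 = 76.036 m.
Total = 31.778 + 76.036 = 107.814 m.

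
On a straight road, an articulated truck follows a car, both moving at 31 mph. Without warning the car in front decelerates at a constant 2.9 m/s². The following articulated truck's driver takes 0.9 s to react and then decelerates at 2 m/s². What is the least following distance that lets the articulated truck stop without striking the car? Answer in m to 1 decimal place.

Minimum gap ≈ 27.4 m

31 mph × 0.44704 = 13.8582 m/s.
Leader travels v²/(2a_L) = 192.050 / 5.800 = 33.112 m before stopping.
Follower covers v·t_r = 13.8582 × 0.9 = 12.472 m while reacting, then v²/(2a_F) = 192.050 / 4.000 = 48.013 m while braking, for a total of 12.472 + 48.013 = 60.485 m.
Since a_F ≤ a_L and the follower starts braking later, the follower is never slower than the leader, so the closest approach is when both have stopped.
Minimum gap = 60.485 − 33.112 = 27.373 m.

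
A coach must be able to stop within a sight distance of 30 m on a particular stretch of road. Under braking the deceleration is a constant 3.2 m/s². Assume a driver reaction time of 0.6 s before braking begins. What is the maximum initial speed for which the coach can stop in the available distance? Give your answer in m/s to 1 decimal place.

Maximum speed ≈ 12.1 m/s

Stopping distance: v·t_r + v²/(2a) = 30 with t_r = 0.6 s and a = 3.200 m/s².
So v² + 3.840 v − 192.00 = 0.
Positive root: v = −a·t_r + √((a·t_r)² + 2a·d) = −1.920 + √(3.686 + 192.00) = 12.0688 m/s.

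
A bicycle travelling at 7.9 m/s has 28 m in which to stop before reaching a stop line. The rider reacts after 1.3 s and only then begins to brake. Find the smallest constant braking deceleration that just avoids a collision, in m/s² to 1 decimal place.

Distance covered during reaction = 7.9000 × 1.3 = 10.270 m.
Distance available for braking: 28 − 10.270 = 17.730 m.
v² = 2a·d ⇒ a = v²/(2d) = 7.9000² / (2 × 17.730) = 62.410 / 35.460 = 1.7600 m/s².

Required deceleration ≈ 1.8 m/s²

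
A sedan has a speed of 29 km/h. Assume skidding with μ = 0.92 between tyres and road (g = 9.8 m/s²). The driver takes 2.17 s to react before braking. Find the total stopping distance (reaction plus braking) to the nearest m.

29 km/h ÷ 3.6 = 8.0556 m/s.
a = μg = 0.92 × 9.8 = 9.016 m/s².
Reaction distance = v·t_r = 8.0556 × 2.17 = 17.481 m.
Braking distance = v²/(2a) = 8.0556² / (2 × 9.016) = 64.893 / 18.032 = 3.599 m.
Total = 17.481 + 3.599 = 21.080 m.

Total stopping distance ≈ 21 m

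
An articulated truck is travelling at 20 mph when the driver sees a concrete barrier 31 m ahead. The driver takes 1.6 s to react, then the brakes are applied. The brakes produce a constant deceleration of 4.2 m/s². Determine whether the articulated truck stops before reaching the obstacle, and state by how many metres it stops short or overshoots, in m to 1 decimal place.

20 mph × 0.44704 = 8.9408 m/s.
Reaction distance = 8.9408 × 1.6 = 14.305 m.
Braking distance = v²/(2a) = 79.938 / 8.400 = 9.516 m.
Total stopping distance = 14.305 + 9.516 = 23.821 m, vs 31 m available — it stops with 31 − 23.821 = 7.179 m to spare.

Yes — it stops 7.2 m short of the obstacle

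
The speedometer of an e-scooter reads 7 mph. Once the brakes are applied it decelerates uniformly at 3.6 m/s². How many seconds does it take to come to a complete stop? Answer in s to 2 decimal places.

Braking time ≈ 0.87 s

7 mph × 0.44704 = 3.1293 m/s.
Braking time = v/a = 3.1293 / 3.600 = 0.869 s.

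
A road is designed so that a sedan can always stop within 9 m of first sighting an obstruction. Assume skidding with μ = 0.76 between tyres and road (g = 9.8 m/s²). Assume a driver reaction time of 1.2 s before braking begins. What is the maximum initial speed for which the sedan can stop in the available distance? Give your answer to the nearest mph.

Maximum speed ≈ 13 mph

a = μg = 0.76 × 9.8 = 7.448 m/s².
Stopping distance: v·t_r + v²/(2a) = 9 with t_r = 1.2 s and a = 7.448 m/s².
So v² + 17.875 v − 134.06 = 0.
Positive root: v = −a·t_r + √((a·t_r)² + 2a·d) = −8.938 + √(79.888 + 134.06) = 5.6890 m/s.
5.6890 m/s ÷ 0.44704 = 12.726 mph.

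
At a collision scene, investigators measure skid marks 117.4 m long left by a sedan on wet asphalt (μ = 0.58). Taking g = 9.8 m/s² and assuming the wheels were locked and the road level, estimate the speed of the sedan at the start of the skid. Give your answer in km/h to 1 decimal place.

Initial speed ≈ 131.5 km/h

Deceleration a = μg = 0.58 × 9.8 = 5.684 m/s².
v = √(2a·d) = √(2 × 5.684 × 117.4) = √1334.603 = 36.5322 m/s.
= 36.5322 × 3.6 = 131.516 km/h.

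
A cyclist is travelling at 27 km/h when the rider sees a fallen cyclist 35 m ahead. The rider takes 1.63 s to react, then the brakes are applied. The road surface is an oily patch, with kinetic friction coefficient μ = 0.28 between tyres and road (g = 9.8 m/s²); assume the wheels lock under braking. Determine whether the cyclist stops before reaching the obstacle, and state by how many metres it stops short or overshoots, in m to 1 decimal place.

27 km/h ÷ 3.6 = 7.5000 m/s.
a = μg = 0.28 × 9.8 = 2.744 m/s².
Reaction distance = 7.5000 × 1.63 = 12.225 m.
Braking distance = v²/(2a) = 56.250 / 5.488 = 10.250 m.
Total stopping distance = 12.225 + 10.250 = 22.475 m, vs 35 m available — it stops with 35 − 22.475 = 12.525 m to spare.

Yes — it stops 12.5 m short of the obstacle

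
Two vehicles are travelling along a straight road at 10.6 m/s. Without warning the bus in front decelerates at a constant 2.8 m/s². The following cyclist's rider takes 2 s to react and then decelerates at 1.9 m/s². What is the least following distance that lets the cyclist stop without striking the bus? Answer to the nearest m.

Leader travels v²/(2a_L) = 112.360 / 5.600 = 20.064 m before stopping.
Follower covers v·t_r = 10.6000 × 2 = 21.200 m while reacting, then v²/(2a_F) = 112.360 / 3.800 = 29.568 m while braking, for a total of 21.200 + 29.568 = 50.768 m.
Since a_F ≤ a_L and the follower starts braking later, the follower is never slower than the leader, so the closest approach is when both have stopped.
Minimum gap = 50.768 − 20.064 = 30.704 m.

Minimum gap ≈ 31 m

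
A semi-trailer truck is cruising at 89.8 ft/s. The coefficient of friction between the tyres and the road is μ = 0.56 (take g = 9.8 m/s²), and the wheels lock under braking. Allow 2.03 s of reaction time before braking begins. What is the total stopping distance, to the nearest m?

Total stopping distance ≈ 124 m

89.8 ft/s × 0.3048 = 27.3710 m/s.
a = μg = 0.56 × 9.8 = 5.488 m/s².
Reaction distance = v·t_r = 27.3710 × 2.03 = 55.563 m.
Braking distance = v²/(2a) = 27.3710² / (2 × 5.488) = 749.172 / 10.976 = 68.255 m.
Total = 55.563 + 68.255 = 123.818 m.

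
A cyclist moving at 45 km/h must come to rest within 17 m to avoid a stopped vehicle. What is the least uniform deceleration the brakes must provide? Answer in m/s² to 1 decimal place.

Required deceleration ≈ 4.6 m/s²

45 km/h ÷ 3.6 = 12.5000 m/s.
v² = 2a·d ⇒ a = v²/(2d) = 12.5000² / (2 × 17.000) = 156.250 / 34.000 = 4.5956 m/s².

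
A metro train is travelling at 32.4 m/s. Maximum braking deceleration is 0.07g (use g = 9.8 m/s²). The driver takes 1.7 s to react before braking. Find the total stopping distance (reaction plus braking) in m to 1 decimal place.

Total stopping distance ≈ 820.2 m

a = 0.07 × 9.8 = 0.686 m/s².
Reaction distance = v·t_r = 32.4000 × 1.7 = 55.080 m.
Braking distance = v²/(2a) = 32.4000² / (2 × 0.686) = 1049.760 / 1.372 = 765.131 m.
Total = 55.080 + 765.131 = 820.211 m.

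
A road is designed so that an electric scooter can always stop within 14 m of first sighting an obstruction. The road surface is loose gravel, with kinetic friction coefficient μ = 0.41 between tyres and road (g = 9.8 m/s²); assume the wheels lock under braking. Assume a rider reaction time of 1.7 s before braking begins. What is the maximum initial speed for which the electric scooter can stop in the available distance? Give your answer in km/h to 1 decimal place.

a = μg = 0.41 × 9.8 = 4.018 m/s².
Stopping distance: v·t_r + v²/(2a) = 14 with t_r = 1.7 s and a = 4.018 m/s².
So v² + 13.661 v − 112.50 = 0.
Positive root: v = −a·t_r + √((a·t_r)² + 2a·d) = −6.831 + √(46.663 + 112.50) = 5.7850 m/s.
5.7850 m/s × 3.6 = 20.826 km/h.

Maximum speed ≈ 20.8 km/h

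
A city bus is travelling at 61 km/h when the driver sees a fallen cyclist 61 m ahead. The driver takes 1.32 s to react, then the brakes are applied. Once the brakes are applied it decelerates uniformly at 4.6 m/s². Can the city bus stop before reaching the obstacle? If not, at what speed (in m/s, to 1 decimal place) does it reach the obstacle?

Yes — it stops about 7.4 m short of the obstacle, so it never reaches it

61 km/h ÷ 3.6 = 16.9444 m/s.
Reaction distance = 16.9444 × 1.32 = 22.367 m.
Braking distance = v²/(2a) = 287.113 / 9.200 = 31.208 m.
Total stopping distance = 22.367 + 31.208 = 53.575 m, vs 61 m available — it stops with 61 − 53.575 = 7.425 m to spare.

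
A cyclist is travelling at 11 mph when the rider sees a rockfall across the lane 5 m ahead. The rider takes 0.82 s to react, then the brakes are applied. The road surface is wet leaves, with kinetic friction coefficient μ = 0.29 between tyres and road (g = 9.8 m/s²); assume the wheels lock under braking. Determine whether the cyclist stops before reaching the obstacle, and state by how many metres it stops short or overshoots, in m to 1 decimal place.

11 mph × 0.44704 = 4.9174 m/s.
a = μg = 0.29 × 9.8 = 2.842 m/s².
Reaction distance = 4.9174 × 0.82 = 4.032 m.
Braking distance = v²/(2a) = 24.181 / 5.684 = 4.254 m.
Total stopping distance = 4.032 + 4.254 = 8.286 m, vs 5 m available — it cannot stop in time and overshoots by 8.286 − 5 = 3.286 m.

No — it overshoots by 3.3 m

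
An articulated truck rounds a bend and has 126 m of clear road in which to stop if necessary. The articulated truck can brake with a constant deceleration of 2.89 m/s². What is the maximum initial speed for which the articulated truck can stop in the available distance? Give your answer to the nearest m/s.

Maximum speed ≈ 27 m/s

v²/(2a) = d ⇒ v = √(2 × 2.890 × 126) = √728.28 = 26.9867 m/s.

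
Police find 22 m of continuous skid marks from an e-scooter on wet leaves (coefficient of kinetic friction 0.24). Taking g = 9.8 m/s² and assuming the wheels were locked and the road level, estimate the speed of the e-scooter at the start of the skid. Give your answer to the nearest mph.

Initial speed ≈ 23 mph

Deceleration a = μg = 0.24 × 9.8 = 2.352 m/s².
v = √(2a·d) = √(2 × 2.352 × 22) = √103.488 = 10.1729 m/s.
= 10.1729 ÷ 0.44704 = 22.756 mph.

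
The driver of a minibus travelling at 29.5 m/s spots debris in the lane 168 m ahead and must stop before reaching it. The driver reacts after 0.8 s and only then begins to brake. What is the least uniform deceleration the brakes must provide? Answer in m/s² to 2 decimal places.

Required deceleration ≈ 3.01 m/s²

Distance covered during reaction = 29.5000 × 0.8 = 23.600 m.
Distance available for braking: 168 − 23.600 = 144.400 m.
v² = 2a·d ⇒ a = v²/(2d) = 29.5000² / (2 × 144.400) = 870.250 / 288.800 = 3.0133 m/s².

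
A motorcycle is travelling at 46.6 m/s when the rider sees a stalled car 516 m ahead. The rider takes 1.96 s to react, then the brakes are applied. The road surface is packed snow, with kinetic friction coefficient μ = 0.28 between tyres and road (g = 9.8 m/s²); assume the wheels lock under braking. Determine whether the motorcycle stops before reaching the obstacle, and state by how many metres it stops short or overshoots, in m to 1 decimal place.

a = μg = 0.28 × 9.8 = 2.744 m/s².
Reaction distance = 46.6000 × 1.96 = 91.336 m.
Braking distance = v²/(2a) = 2171.560 / 5.488 = 395.692 m.
Total stopping distance = 91.336 + 395.692 = 487.028 m, vs 516 m available — it stops with 516 − 487.028 = 28.972 m to spare.

Yes — it stops 29.0 m short of the obstacle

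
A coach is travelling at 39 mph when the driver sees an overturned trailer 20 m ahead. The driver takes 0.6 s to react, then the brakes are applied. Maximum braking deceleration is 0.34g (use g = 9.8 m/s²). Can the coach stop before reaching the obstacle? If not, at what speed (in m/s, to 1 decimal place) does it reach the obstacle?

No — it strikes the obstacle at 15.5 m/s

39 mph × 0.44704 = 17.4346 m/s.
a = 0.34 × 9.8 = 3.332 m/s².
Reaction distance = 17.4346 × 0.6 = 10.461 m.
Braking distance needed to stop: v²/(2a) = 303.965 / 6.664 = 45.613 m, so total needed = 10.461 + 45.613 = 56.074 m > 20 m — it cannot stop.
Distance remaining when braking begins: 20 − 10.461 = 9.539 m.
v² = v₀² − 2a·d = 303.965 − 2 × 3.332 × 9.539 = 240.397 m²/s².
v = √240.397 = 15.505 m/s.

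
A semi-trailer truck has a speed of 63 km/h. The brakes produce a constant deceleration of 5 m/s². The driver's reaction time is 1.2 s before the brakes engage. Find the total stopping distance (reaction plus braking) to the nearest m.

Total stopping distance ≈ 52 m

63 km/h ÷ 3.6 = 17.5000 m/s.
Reaction distance = v·t_r = 17.5000 × 1.2 = 21.000 m.
Braking distance = v²/(2a) = 17.5000² / (2 × 5.000) = 306.250 / 10.000 = 30.625 m.
Total = 21.000 + 30.625 = 51.625 m.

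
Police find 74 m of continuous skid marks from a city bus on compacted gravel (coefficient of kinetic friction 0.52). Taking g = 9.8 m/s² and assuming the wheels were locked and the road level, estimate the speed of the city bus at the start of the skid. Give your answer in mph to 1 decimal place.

Initial speed ≈ 61.4 mph

Deceleration a = μg = 0.52 × 9.8 = 5.096 m/s².
v = √(2a·d) = √(2 × 5.096 × 74) = √754.208 = 27.4628 m/s.
= 27.4628 ÷ 0.44704 = 61.433 mph.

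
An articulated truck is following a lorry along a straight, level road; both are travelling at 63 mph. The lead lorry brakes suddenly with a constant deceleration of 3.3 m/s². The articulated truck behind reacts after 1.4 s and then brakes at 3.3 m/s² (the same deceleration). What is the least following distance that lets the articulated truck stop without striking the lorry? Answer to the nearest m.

63 mph × 0.44704 = 28.1635 m/s.
Leader travels v²/(2a_L) = 793.183 / 6.600 = 120.179 m before stopping.
Follower covers v·t_r = 28.1635 × 1.4 = 39.429 m while reacting, then v²/(2a_F) = 793.183 / 6.600 = 120.179 m while braking, for a total of 39.429 + 120.179 = 159.608 m.
Since a_F ≤ a_L and the follower starts braking later, the follower is never slower than the leader, so the closest approach is when both have stopped.
Minimum gap = 159.608 − 120.179 = 39.429 m.

Minimum gap ≈ 39 m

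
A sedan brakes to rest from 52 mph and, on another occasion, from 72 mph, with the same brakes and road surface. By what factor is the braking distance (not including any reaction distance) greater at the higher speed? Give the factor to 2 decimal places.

Braking distance d = v²/(2a), so with a fixed, d ∝ v².
Factor = (72/52)² = 1.3846² = 1.9171.

Factor ≈ 1.92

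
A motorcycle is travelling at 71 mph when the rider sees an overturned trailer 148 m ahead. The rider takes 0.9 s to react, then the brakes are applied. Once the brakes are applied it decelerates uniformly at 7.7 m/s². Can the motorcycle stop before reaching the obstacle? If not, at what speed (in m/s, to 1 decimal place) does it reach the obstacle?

71 mph × 0.44704 = 31.7398 m/s.
Reaction distance = 31.7398 × 0.9 = 28.566 m.
Braking distance = v²/(2a) = 1007.415 / 15.400 = 65.417 m.
Total stopping distance = 28.566 + 65.417 = 93.983 m, vs 148 m available — it stops with 148 − 93.983 = 54.017 m to spare.

Yes — it stops about 54.0 m short of the obstacle, so it never reaches it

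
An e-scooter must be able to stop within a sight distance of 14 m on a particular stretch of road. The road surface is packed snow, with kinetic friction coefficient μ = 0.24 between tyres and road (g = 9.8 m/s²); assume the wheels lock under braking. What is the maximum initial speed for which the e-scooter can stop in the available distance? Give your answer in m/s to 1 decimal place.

a = μg = 0.24 × 9.8 = 2.352 m/s².
v²/(2a) = d ⇒ v = √(2 × 2.352 × 14) = √65.86 = 8.1154 m/s.

Maximum speed ≈ 8.1 m/s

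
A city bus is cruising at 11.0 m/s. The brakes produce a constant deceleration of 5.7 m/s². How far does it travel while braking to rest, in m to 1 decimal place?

Braking distance = v²/(2a) = 11.0000² / (2 × 5.700) = 121.000 / 11.400 = 10.614 m.

Braking distance ≈ 10.6 m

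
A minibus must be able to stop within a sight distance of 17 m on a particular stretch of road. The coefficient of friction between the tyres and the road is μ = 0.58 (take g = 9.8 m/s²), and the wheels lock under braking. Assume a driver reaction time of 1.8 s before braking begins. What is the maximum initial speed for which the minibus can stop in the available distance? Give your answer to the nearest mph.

a = μg = 0.58 × 9.8 = 5.684 m/s².
Stopping distance: v·t_r + v²/(2a) = 17 with t_r = 1.8 s and a = 5.684 m/s².
So v² + 20.462 v − 193.26 = 0.
Positive root: v = −a·t_r + √((a·t_r)² + 2a·d) = −10.231 + √(104.673 + 193.26) = 7.0297 m/s.
7.0297 m/s ÷ 0.44704 = 15.725 mph.

Maximum speed ≈ 16 mph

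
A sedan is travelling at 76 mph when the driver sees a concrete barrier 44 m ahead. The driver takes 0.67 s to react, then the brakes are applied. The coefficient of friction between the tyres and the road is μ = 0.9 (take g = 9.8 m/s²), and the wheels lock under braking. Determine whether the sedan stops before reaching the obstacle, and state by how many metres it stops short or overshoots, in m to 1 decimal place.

76 mph × 0.44704 = 33.9750 m/s.
a = μg = 0.9 × 9.8 = 8.820 m/s².
Reaction distance = 33.9750 × 0.67 = 22.763 m.
Braking distance = v²/(2a) = 1154.301 / 17.640 = 65.437 m.
Total stopping distance = 22.763 + 65.437 = 88.200 m, vs 44 m available — it cannot stop in time and overshoots by 88.200 − 44 = 44.200 m.

No — it overshoots by 44.2 m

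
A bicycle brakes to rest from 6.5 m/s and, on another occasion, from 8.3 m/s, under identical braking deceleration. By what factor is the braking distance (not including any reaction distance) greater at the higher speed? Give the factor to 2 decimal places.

Braking distance d = v²/(2a), so with a fixed, d ∝ v².
Factor = (8.3/6.5)² = 1.2769² = 1.6305.

Factor ≈ 1.63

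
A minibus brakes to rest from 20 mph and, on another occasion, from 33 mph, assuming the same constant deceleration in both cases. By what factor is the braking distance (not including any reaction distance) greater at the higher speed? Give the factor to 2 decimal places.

Factor ≈ 2.72

Braking distance d = v²/(2a), so with a fixed, d ∝ v².
Factor = (33/20)² = 1.6500² = 2.7225.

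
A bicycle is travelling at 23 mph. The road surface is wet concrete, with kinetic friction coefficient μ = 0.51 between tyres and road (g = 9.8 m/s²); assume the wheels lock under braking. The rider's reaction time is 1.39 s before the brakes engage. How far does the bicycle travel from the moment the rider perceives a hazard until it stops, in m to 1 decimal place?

23 mph × 0.44704 = 10.2819 m/s.
a = μg = 0.51 × 9.8 = 4.998 m/s².
Reaction distance = v·t_r = 10.2819 × 1.39 = 14.292 m.
Braking distance = v²/(2a) = 10.2819² / (2 × 4.998) = 105.717 / 9.996 = 10.576 m.
Total = 14.292 + 10.576 = 24.868 m.

Total stopping distance ≈ 24.9 m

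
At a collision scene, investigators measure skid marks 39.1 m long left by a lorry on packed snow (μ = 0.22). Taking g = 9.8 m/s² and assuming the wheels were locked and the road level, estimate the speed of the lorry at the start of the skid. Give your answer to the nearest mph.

Initial speed ≈ 29 mph

Deceleration a = μg = 0.22 × 9.8 = 2.156 m/s².
v = √(2a·d) = √(2 × 2.156 × 39.1) = √168.599 = 12.9846 m/s.
= 12.9846 ÷ 0.44704 = 29.046 mph.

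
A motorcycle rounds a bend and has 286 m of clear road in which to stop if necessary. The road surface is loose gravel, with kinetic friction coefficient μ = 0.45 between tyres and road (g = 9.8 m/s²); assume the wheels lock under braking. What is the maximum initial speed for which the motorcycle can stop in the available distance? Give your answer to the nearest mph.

a = μg = 0.45 × 9.8 = 4.410 m/s².
v²/(2a) = d ⇒ v = √(2 × 4.410 × 286) = √2522.52 = 50.2247 m/s.
50.2247 m/s ÷ 0.44704 = 112.349 mph.

Maximum speed ≈ 112 mph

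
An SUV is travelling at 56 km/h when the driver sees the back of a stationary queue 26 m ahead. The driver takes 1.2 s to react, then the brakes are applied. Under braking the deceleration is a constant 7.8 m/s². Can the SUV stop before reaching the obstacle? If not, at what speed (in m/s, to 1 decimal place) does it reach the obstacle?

56 km/h ÷ 3.6 = 15.5556 m/s.
Reaction distance = 15.5556 × 1.2 = 18.667 m.
Braking distance needed to stop: v²/(2a) = 241.977 / 15.600 = 15.511 m, so total needed = 18.667 + 15.511 = 34.178 m > 26 m — it cannot stop.
Distance remaining when braking begins: 26 − 18.667 = 7.333 m.
v² = v₀² − 2a·d = 241.977 − 2 × 7.800 × 7.333 = 127.582 m²/s².
v = √127.582 = 11.295 m/s.

No — it strikes the obstacle at 11.3 m/s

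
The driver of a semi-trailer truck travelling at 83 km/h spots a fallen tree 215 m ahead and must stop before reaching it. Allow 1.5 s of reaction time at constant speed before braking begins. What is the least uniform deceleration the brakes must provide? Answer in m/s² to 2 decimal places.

Required deceleration ≈ 1.47 m/s²

83 km/h ÷ 3.6 = 23.0556 m/s.
Distance covered during reaction = 23.0556 × 1.5 = 34.583 m.
Distance available for braking: 215 − 34.583 = 180.417 m.
v² = 2a·d ⇒ a = v²/(2d) = 23.0556² / (2 × 180.417) = 531.561 / 360.834 = 1.4731 m/s².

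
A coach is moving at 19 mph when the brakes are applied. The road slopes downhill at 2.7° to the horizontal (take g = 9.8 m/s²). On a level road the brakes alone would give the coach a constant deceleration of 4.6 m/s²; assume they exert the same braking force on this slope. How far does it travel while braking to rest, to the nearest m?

19 mph × 0.44704 = 8.4938 m/s.
Gravity along the downhill slope reduces the braking deceleration: a_eff = 4.600 − 9.8·sin 2.7° = 4.600 − 0.462 = 4.138 m/s².
Braking distance = v²/(2a) = 8.4938² / (2 × 4.138) = 72.145 / 8.276 = 8.717 m.

Braking distance ≈ 9 m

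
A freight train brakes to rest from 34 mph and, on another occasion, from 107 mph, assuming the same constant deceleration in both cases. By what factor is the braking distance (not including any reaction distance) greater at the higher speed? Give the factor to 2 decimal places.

Braking distance d = v²/(2a), so with a fixed, d ∝ v².
Factor = (107/34)² = 3.1471² = 9.9042.

Factor ≈ 9.90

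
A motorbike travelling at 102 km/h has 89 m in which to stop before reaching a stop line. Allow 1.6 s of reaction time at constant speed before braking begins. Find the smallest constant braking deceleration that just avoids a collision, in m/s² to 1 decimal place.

Required deceleration ≈ 9.2 m/s²

102 km/h ÷ 3.6 = 28.3333 m/s.
Distance covered during reaction = 28.3333 × 1.6 = 45.333 m.
Distance available for braking: 89 − 45.333 = 43.667 m.
v² = 2a·d ⇒ a = v²/(2d) = 28.3333² / (2 × 43.667) = 802.776 / 87.334 = 9.1920 m/s².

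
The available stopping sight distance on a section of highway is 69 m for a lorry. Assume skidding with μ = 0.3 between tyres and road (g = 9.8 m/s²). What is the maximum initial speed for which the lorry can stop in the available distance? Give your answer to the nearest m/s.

a = μg = 0.3 × 9.8 = 2.940 m/s².
v²/(2a) = d ⇒ v = √(2 × 2.940 × 69) = √405.72 = 20.1425 m/s.

Maximum speed ≈ 20 m/s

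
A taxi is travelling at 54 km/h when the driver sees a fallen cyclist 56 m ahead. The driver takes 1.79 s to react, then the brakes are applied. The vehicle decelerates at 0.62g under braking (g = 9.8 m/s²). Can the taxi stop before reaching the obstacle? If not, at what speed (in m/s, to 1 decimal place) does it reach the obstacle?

Yes — it stops about 10.6 m short of the obstacle, so it never reaches it

54 km/h ÷ 3.6 = 15.0000 m/s.
a = 0.62 × 9.8 = 6.076 m/s².
Reaction distance = 15.0000 × 1.79 = 26.850 m.
Braking distance = v²/(2a) = 225.000 / 12.152 = 18.515 m.
Total stopping distance = 26.850 + 18.515 = 45.365 m, vs 56 m available — it stops with 56 − 45.365 = 10.635 m to spare.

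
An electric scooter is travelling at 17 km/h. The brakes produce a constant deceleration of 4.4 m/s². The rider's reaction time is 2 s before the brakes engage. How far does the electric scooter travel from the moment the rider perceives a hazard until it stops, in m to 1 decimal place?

Total stopping distance ≈ 12.0 m

17 km/h ÷ 3.6 = 4.7222 m/s.
Reaction distance = v·t_r = 4.7222 × 2 = 9.444 m.
Braking distance = v²/(2a) = 4.7222² / (2 × 4.400) = 22.299 / 8.800 = 2.534 m.
Total = 9.444 + 2.534 = 11.978 m.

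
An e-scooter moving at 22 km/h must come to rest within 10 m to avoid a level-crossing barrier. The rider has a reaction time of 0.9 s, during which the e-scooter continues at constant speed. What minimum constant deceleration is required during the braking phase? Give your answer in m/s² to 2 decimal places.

22 km/h ÷ 3.6 = 6.1111 m/s.
Distance covered during reaction = 6.1111 × 0.9 = 5.500 m.
Distance available for braking: 10 − 5.500 = 4.500 m.
v² = 2a·d ⇒ a = v²/(2d) = 6.1111² / (2 × 4.500) = 37.346 / 9.000 = 4.1496 m/s².

Required deceleration ≈ 4.15 m/s²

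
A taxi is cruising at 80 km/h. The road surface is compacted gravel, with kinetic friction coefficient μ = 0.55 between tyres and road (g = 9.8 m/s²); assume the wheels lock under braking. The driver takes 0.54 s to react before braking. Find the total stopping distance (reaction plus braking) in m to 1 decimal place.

Total stopping distance ≈ 57.8 m

80 km/h ÷ 3.6 = 22.2222 m/s.
a = μg = 0.55 × 9.8 = 5.390 m/s².
Reaction distance = v·t_r = 22.2222 × 0.54 = 12.000 m.
Braking distance = v²/(2a) = 22.2222² / (2 × 5.390) = 493.826 / 10.780 = 45.809 m.
Total = 12.000 + 45.809 = 57.809 m.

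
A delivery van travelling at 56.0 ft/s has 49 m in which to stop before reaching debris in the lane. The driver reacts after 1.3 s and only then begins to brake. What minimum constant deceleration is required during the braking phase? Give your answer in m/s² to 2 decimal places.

56 ft/s × 0.3048 = 17.0688 m/s.
Distance covered during reaction = 17.0688 × 1.3 = 22.189 m.
Distance available for braking: 49 − 22.189 = 26.811 m.
v² = 2a·d ⇒ a = v²/(2d) = 17.0688² / (2 × 26.811) = 291.344 / 53.622 = 5.4333 m/s².

Required deceleration ≈ 5.43 m/s²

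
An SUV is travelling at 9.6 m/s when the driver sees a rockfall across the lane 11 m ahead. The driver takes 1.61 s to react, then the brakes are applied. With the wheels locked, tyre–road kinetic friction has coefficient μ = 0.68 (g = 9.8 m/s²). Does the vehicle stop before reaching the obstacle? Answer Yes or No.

No

a = μg = 0.68 × 9.8 = 6.664 m/s².
Reaction distance = 9.6000 × 1.61 = 15.456 m.
Braking distance = v²/(2a) = 92.160 / 13.328 = 6.915 m.
Total stopping distance = 15.456 + 6.915 = 22.371 m, vs 11 m available — it cannot stop in time and overshoots by 22.371 − 11 = 11.371 m.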